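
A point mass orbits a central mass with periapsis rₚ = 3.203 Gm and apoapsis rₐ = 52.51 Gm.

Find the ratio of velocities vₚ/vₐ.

Convert to SI: rₚ = 3.203 Gm = 3.203e+09 m; rₐ = 52.51 Gm = 5.251e+10 m.
Conservation of angular momentum gives rₚvₚ = rₐvₐ, so vₚ/vₐ = rₐ/rₚ.
vₚ/vₐ = 5.251e+10 / 3.203e+09 ≈ 16.39.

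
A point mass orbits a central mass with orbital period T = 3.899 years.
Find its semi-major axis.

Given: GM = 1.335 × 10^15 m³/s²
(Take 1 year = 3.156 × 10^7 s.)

Convert to SI: T = 3.899 years = 1.23052e+08 s.
Invert Kepler's third law: a = (GM · T² / (4π²))^(1/3).
Substituting T = 1.23052e+08 s and GM = 1.335e+15 m³/s²:
a = (1.335e+15 · (1.23052e+08)² / (4π²))^(1/3) m
a ≈ 8e+09 m = 8 Gm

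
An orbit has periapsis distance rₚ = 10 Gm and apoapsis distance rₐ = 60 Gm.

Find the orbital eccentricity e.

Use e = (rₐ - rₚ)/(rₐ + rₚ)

Convert to SI: rₚ = 10 Gm = 1e+10 m; rₐ = 60 Gm = 6e+10 m.
e = (rₐ − rₚ) / (rₐ + rₚ).
e = (6e+10 − 1e+10) / (6e+10 + 1e+10) = 5e+10 / 7e+10 ≈ 0.7143.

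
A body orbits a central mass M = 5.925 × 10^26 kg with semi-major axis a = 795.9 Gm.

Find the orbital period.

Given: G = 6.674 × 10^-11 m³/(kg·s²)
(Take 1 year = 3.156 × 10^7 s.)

Convert to SI: a = 795.9 Gm = 7.959e+11 m.
GM = G · M = 6.674e-11 · 5.925e+26 = 3.95434e+16 m³/s².
Kepler's third law: T = 2π √(a³ / GM).
Substituting a = 7.959e+11 m and GM = 3.95434e+16 m³/s²:
T = 2π √((7.959e+11)³ / 3.95434e+16) s
T ≈ 2.244e+10 s = 710.9 years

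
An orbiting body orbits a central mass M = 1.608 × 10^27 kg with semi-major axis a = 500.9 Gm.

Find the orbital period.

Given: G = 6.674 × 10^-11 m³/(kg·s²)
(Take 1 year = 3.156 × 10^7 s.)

Convert to SI: a = 500.9 Gm = 5.009e+11 m.
GM = G · M = 6.674e-11 · 1.608e+27 = 1.07318e+17 m³/s².
Kepler's third law: T = 2π √(a³ / GM).
Substituting a = 5.009e+11 m and GM = 1.07318e+17 m³/s²:
T = 2π √((5.009e+11)³ / 1.07318e+17) s
T ≈ 6.799e+09 s = 215.4 years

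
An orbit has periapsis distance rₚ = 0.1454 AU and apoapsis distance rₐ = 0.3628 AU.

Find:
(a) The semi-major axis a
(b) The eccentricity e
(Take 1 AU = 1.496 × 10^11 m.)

Convert to SI: rₚ = 0.1454 AU = 2.17518e+10 m; rₐ = 0.3628 AU = 5.42749e+10 m.
(a) a = (rₚ + rₐ) / 2 = (2.17518e+10 + 5.42749e+10) / 2 ≈ 3.801e+10 m = 0.2541 AU.
(b) e = (rₐ − rₚ) / (rₐ + rₚ) = (5.42749e+10 − 2.17518e+10) / (5.42749e+10 + 2.17518e+10) ≈ 0.4278.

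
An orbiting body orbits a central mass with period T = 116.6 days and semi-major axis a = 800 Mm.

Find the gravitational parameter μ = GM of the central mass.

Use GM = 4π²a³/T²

Convert to SI: T = 116.6 days = 1.00742e+07 s; a = 800 Mm = 8e+08 m.
GM = 4π² · a³ / T².
GM = 4π² · (8e+08)³ / (1.00742e+07)² m³/s² ≈ 1.992e+14 m³/s² = 1.992 × 10^14 m³/s².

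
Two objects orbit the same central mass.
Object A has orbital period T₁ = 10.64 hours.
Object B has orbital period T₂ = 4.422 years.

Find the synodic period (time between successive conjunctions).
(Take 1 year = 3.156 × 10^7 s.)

Convert to SI: T₁ = 10.64 hours = 38304 s; T₂ = 4.422 years = 1.39558e+08 s.
T_syn = |T₁ · T₂ / (T₁ − T₂)|.
T_syn = |38304 · 1.39558e+08 / (38304 − 1.39558e+08)| s ≈ 3.831e+04 s = 10.64 hours.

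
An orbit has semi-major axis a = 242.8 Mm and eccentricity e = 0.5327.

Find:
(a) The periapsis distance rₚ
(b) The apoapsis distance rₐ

Convert to SI: a = 242.8 Mm = 2.428e+08 m.
(a) rₚ = a(1 − e) = 2.428e+08 · (1 − 0.5327) = 2.428e+08 · 0.4673 ≈ 1.135e+08 m = 113.5 Mm.
(b) rₐ = a(1 + e) = 2.428e+08 · (1 + 0.5327) = 2.428e+08 · 1.5327 ≈ 3.721e+08 m = 372.1 Mm.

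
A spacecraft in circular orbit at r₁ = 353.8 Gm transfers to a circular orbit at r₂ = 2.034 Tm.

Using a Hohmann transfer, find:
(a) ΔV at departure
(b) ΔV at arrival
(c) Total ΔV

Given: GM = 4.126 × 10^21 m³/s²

Convert to SI: r₁ = 353.8 Gm = 3.538e+11 m; r₂ = 2.034 Tm = 2.034e+12 m.
Transfer semi-major axis: a_t = (r₁ + r₂)/2 = (3.538e+11 + 2.034e+12)/2 = 1.1939e+12 m.
Circular speeds: v₁ = √(GM/r₁) = 107991 m/s, v₂ = √(GM/r₂) = 45039 m/s.
Transfer speeds (vis-viva v² = GM(2/r − 1/a_t)): v₁ᵗ = 140954 m/s, v₂ᵗ = 24517.9 m/s.
(a) ΔV₁ = |v₁ᵗ − v₁| ≈ 3.296e+04 m/s = 32.96 km/s.
(b) ΔV₂ = |v₂ − v₂ᵗ| ≈ 2.052e+04 m/s = 20.52 km/s.
(c) ΔV_total = ΔV₁ + ΔV₂ ≈ 5.348e+04 m/s = 53.48 km/s.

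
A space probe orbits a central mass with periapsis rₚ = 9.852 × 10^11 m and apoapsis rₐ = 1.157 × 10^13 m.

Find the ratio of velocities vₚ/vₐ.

Conservation of angular momentum gives rₚvₚ = rₐvₐ, so vₚ/vₐ = rₐ/rₚ.
vₚ/vₐ = 1.157e+13 / 9.852e+11 ≈ 11.74.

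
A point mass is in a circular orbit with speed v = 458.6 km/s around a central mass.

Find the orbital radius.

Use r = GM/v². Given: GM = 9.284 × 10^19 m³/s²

Convert to SI: v = 458.6 km/s = 458600 m/s.
For a circular orbit, v² = GM / r, so r = GM / v².
r = 9.284e+19 / (458600)² m ≈ 4.414e+08 m = 4.414 × 10^8 m.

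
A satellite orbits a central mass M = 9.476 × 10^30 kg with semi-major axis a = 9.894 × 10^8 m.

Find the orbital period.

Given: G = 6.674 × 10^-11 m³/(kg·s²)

GM = G · M = 6.674e-11 · 9.476e+30 = 6.32428e+20 m³/s².
Kepler's third law: T = 2π √(a³ / GM).
Substituting a = 9.894e+08 m and GM = 6.32428e+20 m³/s²:
T = 2π √((9.894e+08)³ / 6.32428e+20) s
T ≈ 7776 s = 2.16 hours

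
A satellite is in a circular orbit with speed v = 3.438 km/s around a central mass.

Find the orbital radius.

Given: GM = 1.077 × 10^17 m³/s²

Convert to SI: v = 3.438 km/s = 3438 m/s.
For a circular orbit, v² = GM / r, so r = GM / v².
r = 1.077e+17 / (3438)² m ≈ 9.112e+09 m = 9.112 × 10^9 m.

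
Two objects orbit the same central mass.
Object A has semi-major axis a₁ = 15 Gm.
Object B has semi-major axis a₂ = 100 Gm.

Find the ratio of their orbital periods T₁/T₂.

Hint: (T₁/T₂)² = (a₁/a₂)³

Convert to SI: a₁ = 15 Gm = 1.5e+10 m; a₂ = 100 Gm = 1e+11 m.
From Kepler's third law, (T₁/T₂)² = (a₁/a₂)³, so T₁/T₂ = (a₁/a₂)^(3/2).
a₁/a₂ = 1.5e+10 / 1e+11 = 0.15.
T₁/T₂ = (0.15)^(3/2) ≈ 0.05809.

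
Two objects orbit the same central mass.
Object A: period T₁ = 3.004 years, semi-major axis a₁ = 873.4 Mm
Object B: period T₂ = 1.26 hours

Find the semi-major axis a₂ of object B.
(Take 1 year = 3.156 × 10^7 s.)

Convert to SI: T₁ = 3.004 years = 9.48062e+07 s; a₁ = 873.4 Mm = 8.734e+08 m; T₂ = 1.26 hours = 4536 s.
Kepler's third law: (T₁/T₂)² = (a₁/a₂)³ ⇒ a₂ = a₁ · (T₂/T₁)^(2/3).
T₂/T₁ = 4536 / 9.48062e+07 = 4.7845e-05.
a₂ = 8.734e+08 · (4.7845e-05)^(2/3) m ≈ 1.151e+06 m = 1.151 Mm.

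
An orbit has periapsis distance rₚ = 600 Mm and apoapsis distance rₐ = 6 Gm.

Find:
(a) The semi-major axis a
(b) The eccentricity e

Convert to SI: rₚ = 600 Mm = 6e+08 m; rₐ = 6 Gm = 6e+09 m.
(a) a = (rₚ + rₐ) / 2 = (6e+08 + 6e+09) / 2 ≈ 3.3e+09 m = 3.3 Gm.
(b) e = (rₐ − rₚ) / (rₐ + rₚ) = (6e+09 − 6e+08) / (6e+09 + 6e+08) ≈ 0.8182.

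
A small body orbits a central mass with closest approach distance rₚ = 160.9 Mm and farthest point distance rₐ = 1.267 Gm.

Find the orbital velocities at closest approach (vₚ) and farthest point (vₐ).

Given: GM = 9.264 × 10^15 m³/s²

Convert to SI: rₚ = 160.9 Mm = 1.609e+08 m; rₐ = 1.267 Gm = 1.267e+09 m.
Use the vis-viva equation v² = GM(2/r − 1/a) with a = (rₚ + rₐ)/2 = (1.609e+08 + 1.267e+09)/2 = 7.1395e+08 m.
vₚ = √(GM · (2/rₚ − 1/a)) = √(9.264e+15 · (2/1.609e+08 − 1/7.1395e+08)) m/s ≈ 1.011e+04 m/s = 10.11 km/s.
vₐ = √(GM · (2/rₐ − 1/a)) = √(9.264e+15 · (2/1.267e+09 − 1/7.1395e+08)) m/s ≈ 1284 m/s = 1.284 km/s.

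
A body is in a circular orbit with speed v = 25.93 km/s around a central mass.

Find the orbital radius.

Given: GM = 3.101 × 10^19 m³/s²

Convert to SI: v = 25.93 km/s = 25930 m/s.
For a circular orbit, v² = GM / r, so r = GM / v².
r = 3.101e+19 / (25930)² m ≈ 4.612e+10 m = 4.612 × 10^10 m.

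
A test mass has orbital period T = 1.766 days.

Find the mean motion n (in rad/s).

Convert to SI: T = 1.766 days = 152582 s.
n = 2π / T.
n = 2π / 152582 s ≈ 4.118e-05 rad/s.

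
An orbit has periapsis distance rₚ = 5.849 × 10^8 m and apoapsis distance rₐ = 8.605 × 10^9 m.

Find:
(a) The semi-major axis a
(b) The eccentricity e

(a) a = (rₚ + rₐ) / 2 = (5.849e+08 + 8.605e+09) / 2 ≈ 4.595e+09 m = 4.595 × 10^9 m.
(b) e = (rₐ − rₚ) / (rₐ + rₚ) = (8.605e+09 − 5.849e+08) / (8.605e+09 + 5.849e+08) ≈ 0.8727.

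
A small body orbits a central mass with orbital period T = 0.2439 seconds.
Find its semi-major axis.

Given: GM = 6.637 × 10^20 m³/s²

Invert Kepler's third law: a = (GM · T² / (4π²))^(1/3).
Substituting T = 0.2439 s and GM = 6.637e+20 m³/s²:
a = (6.637e+20 · (0.2439)² / (4π²))^(1/3) m
a ≈ 1e+06 m = 1 Mm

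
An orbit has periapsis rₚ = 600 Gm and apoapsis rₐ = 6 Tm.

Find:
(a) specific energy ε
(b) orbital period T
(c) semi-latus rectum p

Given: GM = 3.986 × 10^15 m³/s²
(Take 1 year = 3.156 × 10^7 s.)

Convert to SI: rₚ = 600 Gm = 6e+11 m; rₐ = 6 Tm = 6e+12 m.
(a) With a = (rₚ + rₐ)/2 = 3.3e+12 m, ε = −GM/(2a) = −3.986e+15/(2 · 3.3e+12) J/kg ≈ -603.9 J/kg
(b) With a = (rₚ + rₐ)/2 = 3.3e+12 m, T = 2π √(a³/GM) = 2π √((3.3e+12)³/3.986e+15) s ≈ 5.966e+11 s
(c) From a = (rₚ + rₐ)/2 = 3.3e+12 m and e = (rₐ − rₚ)/(rₐ + rₚ) = 0.818182, p = a(1 − e²) = 3.3e+12 · (1 − (0.818182)²) ≈ 1.091e+12 m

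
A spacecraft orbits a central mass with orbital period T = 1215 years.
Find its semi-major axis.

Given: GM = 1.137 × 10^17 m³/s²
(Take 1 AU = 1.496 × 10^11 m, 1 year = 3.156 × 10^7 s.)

Convert to SI: T = 1215 years = 3.83454e+10 s.
Invert Kepler's third law: a = (GM · T² / (4π²))^(1/3).
Substituting T = 3.83454e+10 s and GM = 1.137e+17 m³/s²:
a = (1.137e+17 · (3.83454e+10)² / (4π²))^(1/3) m
a ≈ 1.618e+12 m = 10.81 AU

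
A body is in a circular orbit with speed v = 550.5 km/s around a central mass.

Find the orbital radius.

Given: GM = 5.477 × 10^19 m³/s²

Convert to SI: v = 550.5 km/s = 550500 m/s.
For a circular orbit, v² = GM / r, so r = GM / v².
r = 5.477e+19 / (550500)² m ≈ 1.807e+08 m = 1.807 × 10^8 m.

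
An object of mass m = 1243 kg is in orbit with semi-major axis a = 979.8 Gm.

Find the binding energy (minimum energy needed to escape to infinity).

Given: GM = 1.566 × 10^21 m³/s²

Convert to SI: a = 979.8 Gm = 9.798e+11 m.
Total orbital energy is E = −GMm/(2a); binding energy is E_bind = −E = GMm/(2a).
E_bind = 1.566e+21 · 1243 / (2 · 9.798e+11) J ≈ 9.933e+11 J = 993.3 GJ.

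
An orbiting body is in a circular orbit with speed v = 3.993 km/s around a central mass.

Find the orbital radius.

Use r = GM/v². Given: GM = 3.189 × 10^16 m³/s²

Convert to SI: v = 3.993 km/s = 3993 m/s.
For a circular orbit, v² = GM / r, so r = GM / v².
r = 3.189e+16 / (3993)² m ≈ 2e+09 m = 2 Gm.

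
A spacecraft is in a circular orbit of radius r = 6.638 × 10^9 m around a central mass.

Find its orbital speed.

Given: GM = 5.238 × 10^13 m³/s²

For a circular orbit, gravity supplies the centripetal force, so v = √(GM / r).
v = √(5.238e+13 / 6.638e+09) m/s ≈ 88.83 m/s = 88.83 m/s.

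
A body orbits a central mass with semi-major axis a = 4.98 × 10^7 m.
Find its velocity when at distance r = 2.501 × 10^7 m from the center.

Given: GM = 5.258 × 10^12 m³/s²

Vis-viva: v = √(GM · (2/r − 1/a)).
2/r − 1/a = 2/2.501e+07 − 1/4.98e+07 = 5.98877e-08 m⁻¹.
v = √(5.258e+12 · 5.98877e-08) m/s ≈ 561.2 m/s = 561.2 m/s.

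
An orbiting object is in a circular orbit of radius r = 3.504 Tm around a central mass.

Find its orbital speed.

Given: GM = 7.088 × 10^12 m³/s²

Convert to SI: r = 3.504 Tm = 3.504e+12 m.
For a circular orbit, gravity supplies the centripetal force, so v = √(GM / r).
v = √(7.088e+12 / 3.504e+12) m/s ≈ 1.422 m/s = 1.422 m/s.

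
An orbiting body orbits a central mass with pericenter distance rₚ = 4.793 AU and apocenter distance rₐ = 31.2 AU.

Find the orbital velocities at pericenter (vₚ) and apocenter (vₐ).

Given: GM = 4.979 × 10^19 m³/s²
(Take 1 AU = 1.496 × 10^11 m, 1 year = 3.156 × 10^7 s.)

Convert to SI: rₚ = 4.793 AU = 7.17033e+11 m; rₐ = 31.2 AU = 4.66752e+12 m.
Use the vis-viva equation v² = GM(2/r − 1/a) with a = (rₚ + rₐ)/2 = (7.17033e+11 + 4.66752e+12)/2 = 2.69228e+12 m.
vₚ = √(GM · (2/rₚ − 1/a)) = √(4.979e+19 · (2/7.17033e+11 − 1/2.69228e+12)) m/s ≈ 1.097e+04 m/s = 2.315 AU/year.
vₐ = √(GM · (2/rₐ − 1/a)) = √(4.979e+19 · (2/4.66752e+12 − 1/2.69228e+12)) m/s ≈ 1686 m/s = 0.3556 AU/year.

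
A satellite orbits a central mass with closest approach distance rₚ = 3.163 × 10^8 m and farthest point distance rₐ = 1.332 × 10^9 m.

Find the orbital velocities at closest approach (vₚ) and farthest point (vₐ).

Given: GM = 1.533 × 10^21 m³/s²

Use the vis-viva equation v² = GM(2/r − 1/a) with a = (rₚ + rₐ)/2 = (3.163e+08 + 1.332e+09)/2 = 8.2415e+08 m.
vₚ = √(GM · (2/rₚ − 1/a)) = √(1.533e+21 · (2/3.163e+08 − 1/8.2415e+08)) m/s ≈ 2.799e+06 m/s = 2799 km/s.
vₐ = √(GM · (2/rₐ − 1/a)) = √(1.533e+21 · (2/1.332e+09 − 1/8.2415e+08)) m/s ≈ 6.646e+05 m/s = 664.6 km/s.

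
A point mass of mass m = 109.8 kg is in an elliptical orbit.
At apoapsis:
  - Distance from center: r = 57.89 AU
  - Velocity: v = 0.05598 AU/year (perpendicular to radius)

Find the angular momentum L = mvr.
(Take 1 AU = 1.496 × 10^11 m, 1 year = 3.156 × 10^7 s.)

Convert to SI: r = 57.89 AU = 8.66034e+12 m; v = 0.05598 AU/year = 265.355 m/s.
Since v is perpendicular to r, L = m · v · r.
L = 109.8 · 265.355 · 8.66034e+12 kg·m²/s ≈ 2.523e+17 kg·m²/s.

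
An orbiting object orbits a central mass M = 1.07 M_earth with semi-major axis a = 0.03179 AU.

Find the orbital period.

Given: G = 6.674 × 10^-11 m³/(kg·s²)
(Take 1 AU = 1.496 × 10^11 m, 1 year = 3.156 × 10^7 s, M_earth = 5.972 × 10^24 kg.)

Convert to SI: a = 0.03179 AU = 4.75578e+09 m; M = 1.07 M_earth = 6.39004e+24 kg.
GM = G · M = 6.674e-11 · 6.39004e+24 = 4.26471e+14 m³/s².
Kepler's third law: T = 2π √(a³ / GM).
Substituting a = 4.75578e+09 m and GM = 4.26471e+14 m³/s²:
T = 2π √((4.75578e+09)³ / 4.26471e+14) s
T ≈ 9.979e+07 s = 3.162 years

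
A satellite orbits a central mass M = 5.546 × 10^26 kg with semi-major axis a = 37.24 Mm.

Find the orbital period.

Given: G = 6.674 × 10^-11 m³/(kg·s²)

Convert to SI: a = 37.24 Mm = 3.724e+07 m.
GM = G · M = 6.674e-11 · 5.546e+26 = 3.7014e+16 m³/s².
Kepler's third law: T = 2π √(a³ / GM).
Substituting a = 3.724e+07 m and GM = 3.7014e+16 m³/s²:
T = 2π √((3.724e+07)³ / 3.7014e+16) s
T ≈ 7422 s = 2.062 hours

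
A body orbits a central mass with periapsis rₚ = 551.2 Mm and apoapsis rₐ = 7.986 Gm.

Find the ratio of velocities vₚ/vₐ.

Convert to SI: rₚ = 551.2 Mm = 5.512e+08 m; rₐ = 7.986 Gm = 7.986e+09 m.
Conservation of angular momentum gives rₚvₚ = rₐvₐ, so vₚ/vₐ = rₐ/rₚ.
vₚ/vₐ = 7.986e+09 / 5.512e+08 ≈ 14.49.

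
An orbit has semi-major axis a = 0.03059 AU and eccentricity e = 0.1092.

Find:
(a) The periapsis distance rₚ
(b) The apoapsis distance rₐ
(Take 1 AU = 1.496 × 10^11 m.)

Convert to SI: a = 0.03059 AU = 4.57626e+09 m.
(a) rₚ = a(1 − e) = 4.57626e+09 · (1 − 0.1092) = 4.57626e+09 · 0.8908 ≈ 4.077e+09 m = 0.02725 AU.
(b) rₐ = a(1 + e) = 4.57626e+09 · (1 + 0.1092) = 4.57626e+09 · 1.1092 ≈ 5.076e+09 m = 0.03393 AU.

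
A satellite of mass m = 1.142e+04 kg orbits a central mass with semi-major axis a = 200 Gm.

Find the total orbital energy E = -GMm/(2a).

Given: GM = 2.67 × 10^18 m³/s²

Convert to SI: a = 200 Gm = 2e+11 m.
E = −GMm / (2a).
E = −2.67e+18 · 1.142e+04 / (2 · 2e+11) J ≈ -7.623e+10 J = -76.23 GJ.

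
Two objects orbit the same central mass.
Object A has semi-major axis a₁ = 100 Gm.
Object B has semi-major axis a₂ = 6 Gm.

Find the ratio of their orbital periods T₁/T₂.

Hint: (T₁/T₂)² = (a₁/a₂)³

Convert to SI: a₁ = 100 Gm = 1e+11 m; a₂ = 6 Gm = 6e+09 m.
From Kepler's third law, (T₁/T₂)² = (a₁/a₂)³, so T₁/T₂ = (a₁/a₂)^(3/2).
a₁/a₂ = 1e+11 / 6e+09 = 16.6667.
T₁/T₂ = (16.6667)^(3/2) ≈ 68.04.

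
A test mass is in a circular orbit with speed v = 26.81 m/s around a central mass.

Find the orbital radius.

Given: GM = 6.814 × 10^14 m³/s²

For a circular orbit, v² = GM / r, so r = GM / v².
r = 6.814e+14 / (26.81)² m ≈ 9.48e+11 m = 948 Gm.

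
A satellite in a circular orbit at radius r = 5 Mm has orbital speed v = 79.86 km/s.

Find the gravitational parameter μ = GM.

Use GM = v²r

Convert to SI: r = 5 Mm = 5e+06 m; v = 79.86 km/s = 79860 m/s.
For a circular orbit v² = GM/r, so GM = v² · r.
GM = (79860)² · 5e+06 m³/s² ≈ 3.189e+16 m³/s² = 3.189 × 10^16 m³/s².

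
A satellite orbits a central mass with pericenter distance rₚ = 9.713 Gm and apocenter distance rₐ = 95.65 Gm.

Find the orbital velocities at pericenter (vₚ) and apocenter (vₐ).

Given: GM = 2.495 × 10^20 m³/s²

Convert to SI: rₚ = 9.713 Gm = 9.713e+09 m; rₐ = 95.65 Gm = 9.565e+10 m.
Use the vis-viva equation v² = GM(2/r − 1/a) with a = (rₚ + rₐ)/2 = (9.713e+09 + 9.565e+10)/2 = 5.26815e+10 m.
vₚ = √(GM · (2/rₚ − 1/a)) = √(2.495e+20 · (2/9.713e+09 − 1/5.26815e+10)) m/s ≈ 2.16e+05 m/s = 216 km/s.
vₐ = √(GM · (2/rₐ − 1/a)) = √(2.495e+20 · (2/9.565e+10 − 1/5.26815e+10)) m/s ≈ 2.193e+04 m/s = 21.93 km/s.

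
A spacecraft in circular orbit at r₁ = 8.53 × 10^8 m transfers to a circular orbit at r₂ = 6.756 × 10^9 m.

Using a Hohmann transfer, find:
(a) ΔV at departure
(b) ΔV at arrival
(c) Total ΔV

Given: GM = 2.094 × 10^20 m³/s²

Transfer semi-major axis: a_t = (r₁ + r₂)/2 = (8.53e+08 + 6.756e+09)/2 = 3.8045e+09 m.
Circular speeds: v₁ = √(GM/r₁) = 495466 m/s, v₂ = √(GM/r₂) = 176053 m/s.
Transfer speeds (vis-viva v² = GM(2/r − 1/a_t)): v₁ᵗ = 660252 m/s, v₂ᵗ = 83362.2 m/s.
(a) ΔV₁ = |v₁ᵗ − v₁| ≈ 1.648e+05 m/s = 164.8 km/s.
(b) ΔV₂ = |v₂ − v₂ᵗ| ≈ 9.269e+04 m/s = 92.69 km/s.
(c) ΔV_total = ΔV₁ + ΔV₂ ≈ 2.575e+05 m/s = 257.5 km/s.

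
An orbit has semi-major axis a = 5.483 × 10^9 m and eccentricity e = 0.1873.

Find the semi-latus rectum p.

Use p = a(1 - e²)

p = a (1 − e²).
p = 5.483e+09 · (1 − (0.1873)²) = 5.483e+09 · 0.964919 ≈ 5.291e+09 m = 5.291 × 10^9 m.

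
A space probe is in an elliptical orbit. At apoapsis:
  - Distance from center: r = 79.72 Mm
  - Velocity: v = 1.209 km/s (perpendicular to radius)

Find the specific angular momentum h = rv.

Convert to SI: r = 79.72 Mm = 7.972e+07 m; v = 1.209 km/s = 1209 m/s.
With v perpendicular to r, h = r · v.
h = 7.972e+07 · 1209 m²/s ≈ 9.638e+10 m²/s.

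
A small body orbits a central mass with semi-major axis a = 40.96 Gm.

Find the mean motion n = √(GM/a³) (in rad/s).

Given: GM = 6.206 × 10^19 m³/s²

Convert to SI: a = 40.96 Gm = 4.096e+10 m.
n = √(GM / a³).
n = √(6.206e+19 / (4.096e+10)³) rad/s ≈ 9.503e-07 rad/s.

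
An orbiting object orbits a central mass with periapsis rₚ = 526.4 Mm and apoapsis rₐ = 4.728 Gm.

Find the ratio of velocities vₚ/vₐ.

Convert to SI: rₚ = 526.4 Mm = 5.264e+08 m; rₐ = 4.728 Gm = 4.728e+09 m.
Conservation of angular momentum gives rₚvₚ = rₐvₐ, so vₚ/vₐ = rₐ/rₚ.
vₚ/vₐ = 4.728e+09 / 5.264e+08 ≈ 8.982.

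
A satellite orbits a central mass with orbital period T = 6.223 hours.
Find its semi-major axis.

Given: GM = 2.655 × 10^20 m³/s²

Convert to SI: T = 6.223 hours = 22402.8 s.
Invert Kepler's third law: a = (GM · T² / (4π²))^(1/3).
Substituting T = 22402.8 s and GM = 2.655e+20 m³/s²:
a = (2.655e+20 · (22402.8)² / (4π²))^(1/3) m
a ≈ 1.5e+09 m = 1.5 Gm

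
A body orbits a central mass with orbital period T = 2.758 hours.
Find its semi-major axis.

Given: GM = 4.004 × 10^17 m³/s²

Convert to SI: T = 2.758 hours = 9928.8 s.
Invert Kepler's third law: a = (GM · T² / (4π²))^(1/3).
Substituting T = 9928.8 s and GM = 4.004e+17 m³/s²:
a = (4.004e+17 · (9928.8)² / (4π²))^(1/3) m
a ≈ 9.999e+07 m = 99.99 Mm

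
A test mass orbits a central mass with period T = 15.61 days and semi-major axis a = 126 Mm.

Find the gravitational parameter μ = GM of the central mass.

Convert to SI: T = 15.61 days = 1.3487e+06 s; a = 126 Mm = 1.26e+08 m.
GM = 4π² · a³ / T².
GM = 4π² · (1.26e+08)³ / (1.3487e+06)² m³/s² ≈ 4.341e+13 m³/s² = 4.341 × 10^13 m³/s².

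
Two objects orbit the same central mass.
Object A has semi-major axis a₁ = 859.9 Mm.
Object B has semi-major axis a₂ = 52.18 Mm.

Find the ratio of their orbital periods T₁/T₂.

Convert to SI: a₁ = 859.9 Mm = 8.599e+08 m; a₂ = 52.18 Mm = 5.218e+07 m.
From Kepler's third law, (T₁/T₂)² = (a₁/a₂)³, so T₁/T₂ = (a₁/a₂)^(3/2).
a₁/a₂ = 8.599e+08 / 5.218e+07 = 16.4795.
T₁/T₂ = (16.4795)^(3/2) ≈ 66.9.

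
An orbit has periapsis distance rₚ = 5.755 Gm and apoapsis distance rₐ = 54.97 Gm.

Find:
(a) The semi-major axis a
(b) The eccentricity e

Convert to SI: rₚ = 5.755 Gm = 5.755e+09 m; rₐ = 54.97 Gm = 5.497e+10 m.
(a) a = (rₚ + rₐ) / 2 = (5.755e+09 + 5.497e+10) / 2 ≈ 3.036e+10 m = 30.36 Gm.
(b) e = (rₐ − rₚ) / (rₐ + rₚ) = (5.497e+10 − 5.755e+09) / (5.497e+10 + 5.755e+09) ≈ 0.8105.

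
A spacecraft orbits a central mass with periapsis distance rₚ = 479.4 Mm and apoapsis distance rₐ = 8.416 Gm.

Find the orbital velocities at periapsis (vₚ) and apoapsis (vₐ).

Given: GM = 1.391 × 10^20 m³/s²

Convert to SI: rₚ = 479.4 Mm = 4.794e+08 m; rₐ = 8.416 Gm = 8.416e+09 m.
Use the vis-viva equation v² = GM(2/r − 1/a) with a = (rₚ + rₐ)/2 = (4.794e+08 + 8.416e+09)/2 = 4.4477e+09 m.
vₚ = √(GM · (2/rₚ − 1/a)) = √(1.391e+20 · (2/4.794e+08 − 1/4.4477e+09)) m/s ≈ 7.41e+05 m/s = 741 km/s.
vₐ = √(GM · (2/rₐ − 1/a)) = √(1.391e+20 · (2/8.416e+09 − 1/4.4477e+09)) m/s ≈ 4.221e+04 m/s = 42.21 km/s.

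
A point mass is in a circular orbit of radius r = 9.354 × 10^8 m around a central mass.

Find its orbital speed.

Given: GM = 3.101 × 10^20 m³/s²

For a circular orbit, gravity supplies the centripetal force, so v = √(GM / r).
v = √(3.101e+20 / 9.354e+08) m/s ≈ 5.758e+05 m/s = 575.8 km/s.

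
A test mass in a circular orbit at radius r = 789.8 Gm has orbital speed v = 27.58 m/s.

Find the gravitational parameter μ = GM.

Convert to SI: r = 789.8 Gm = 7.898e+11 m.
For a circular orbit v² = GM/r, so GM = v² · r.
GM = (27.58)² · 7.898e+11 m³/s² ≈ 6.008e+14 m³/s² = 6.008 × 10^14 m³/s².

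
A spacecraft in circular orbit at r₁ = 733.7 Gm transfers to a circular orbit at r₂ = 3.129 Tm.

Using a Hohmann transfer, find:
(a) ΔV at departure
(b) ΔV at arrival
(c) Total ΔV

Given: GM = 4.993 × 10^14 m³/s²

Convert to SI: r₁ = 733.7 Gm = 7.337e+11 m; r₂ = 3.129 Tm = 3.129e+12 m.
Transfer semi-major axis: a_t = (r₁ + r₂)/2 = (7.337e+11 + 3.129e+12)/2 = 1.93135e+12 m.
Circular speeds: v₁ = √(GM/r₁) = 26.0868 m/s, v₂ = √(GM/r₂) = 12.6322 m/s.
Transfer speeds (vis-viva v² = GM(2/r − 1/a_t)): v₁ᵗ = 33.2043 m/s, v₂ᵗ = 7.78586 m/s.
(a) ΔV₁ = |v₁ᵗ − v₁| ≈ 7.117 m/s = 7.117 m/s.
(b) ΔV₂ = |v₂ − v₂ᵗ| ≈ 4.846 m/s = 4.846 m/s.
(c) ΔV_total = ΔV₁ + ΔV₂ ≈ 11.96 m/s = 11.96 m/s.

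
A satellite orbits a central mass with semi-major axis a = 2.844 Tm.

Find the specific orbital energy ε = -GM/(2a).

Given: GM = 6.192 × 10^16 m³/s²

Convert to SI: a = 2.844 Tm = 2.844e+12 m.
ε = −GM / (2a).
ε = −6.192e+16 / (2 · 2.844e+12) J/kg ≈ -1.089e+04 J/kg = -10.89 kJ/kg.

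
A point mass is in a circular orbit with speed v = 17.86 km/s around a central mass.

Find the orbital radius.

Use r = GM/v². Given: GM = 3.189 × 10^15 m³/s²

Convert to SI: v = 17.86 km/s = 17860 m/s.
For a circular orbit, v² = GM / r, so r = GM / v².
r = 3.189e+15 / (17860)² m ≈ 9.998e+06 m = 9.998 Mm.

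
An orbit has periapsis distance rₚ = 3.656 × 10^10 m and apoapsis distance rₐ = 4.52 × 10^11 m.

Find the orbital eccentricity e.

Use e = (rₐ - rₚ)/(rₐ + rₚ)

e = (rₐ − rₚ) / (rₐ + rₚ).
e = (4.52e+11 − 3.656e+10) / (4.52e+11 + 3.656e+10) = 4.1544e+11 / 4.8856e+11 ≈ 0.8503.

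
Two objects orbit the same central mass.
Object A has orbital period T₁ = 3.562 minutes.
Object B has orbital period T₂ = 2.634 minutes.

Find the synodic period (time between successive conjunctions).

Convert to SI: T₁ = 3.562 minutes = 213.72 s; T₂ = 2.634 minutes = 158.04 s.
T_syn = |T₁ · T₂ / (T₁ − T₂)|.
T_syn = |213.72 · 158.04 / (213.72 − 158.04)| s ≈ 606.6 s = 10.11 minutes.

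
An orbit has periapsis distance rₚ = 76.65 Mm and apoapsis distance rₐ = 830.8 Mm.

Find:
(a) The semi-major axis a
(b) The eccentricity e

Convert to SI: rₚ = 76.65 Mm = 7.665e+07 m; rₐ = 830.8 Mm = 8.308e+08 m.
(a) a = (rₚ + rₐ) / 2 = (7.665e+07 + 8.308e+08) / 2 ≈ 4.537e+08 m = 453.7 Mm.
(b) e = (rₐ − rₚ) / (rₐ + rₚ) = (8.308e+08 − 7.665e+07) / (8.308e+08 + 7.665e+07) ≈ 0.8311.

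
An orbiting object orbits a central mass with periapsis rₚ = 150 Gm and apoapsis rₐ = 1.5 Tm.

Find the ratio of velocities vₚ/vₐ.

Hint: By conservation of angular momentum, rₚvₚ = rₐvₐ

Convert to SI: rₚ = 150 Gm = 1.5e+11 m; rₐ = 1.5 Tm = 1.5e+12 m.
Conservation of angular momentum gives rₚvₚ = rₐvₐ, so vₚ/vₐ = rₐ/rₚ.
vₚ/vₐ = 1.5e+12 / 1.5e+11 ≈ 10.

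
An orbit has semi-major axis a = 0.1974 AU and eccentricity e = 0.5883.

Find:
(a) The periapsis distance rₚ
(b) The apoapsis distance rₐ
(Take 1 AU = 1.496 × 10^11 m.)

Convert to SI: a = 0.1974 AU = 2.9531e+10 m.
(a) rₚ = a(1 − e) = 2.9531e+10 · (1 − 0.5883) = 2.9531e+10 · 0.4117 ≈ 1.216e+10 m = 0.08127 AU.
(b) rₐ = a(1 + e) = 2.9531e+10 · (1 + 0.5883) = 2.9531e+10 · 1.5883 ≈ 4.69e+10 m = 0.3135 AU.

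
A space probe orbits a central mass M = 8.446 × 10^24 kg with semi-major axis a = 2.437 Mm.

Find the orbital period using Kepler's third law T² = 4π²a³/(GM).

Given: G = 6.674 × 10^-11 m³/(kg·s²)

Convert to SI: a = 2.437 Mm = 2.437e+06 m.
GM = G · M = 6.674e-11 · 8.446e+24 = 5.63686e+14 m³/s².
Kepler's third law: T = 2π √(a³ / GM).
Substituting a = 2.437e+06 m and GM = 5.63686e+14 m³/s²:
T = 2π √((2.437e+06)³ / 5.63686e+14) s
T ≈ 1007 s = 16.78 minutes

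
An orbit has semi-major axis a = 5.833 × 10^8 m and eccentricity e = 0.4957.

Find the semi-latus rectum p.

p = a (1 − e²).
p = 5.833e+08 · (1 − (0.4957)²) = 5.833e+08 · 0.754282 ≈ 4.4e+08 m = 4.4 × 10^8 m.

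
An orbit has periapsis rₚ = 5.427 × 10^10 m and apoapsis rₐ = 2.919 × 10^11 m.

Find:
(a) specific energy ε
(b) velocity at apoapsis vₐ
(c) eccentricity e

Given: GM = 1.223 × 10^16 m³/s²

(a) With a = (rₚ + rₐ)/2 = 1.73085e+11 m, ε = −GM/(2a) = −1.223e+16/(2 · 1.73085e+11) J/kg ≈ -3.533e+04 J/kg
(b) With a = (rₚ + rₐ)/2 = 1.73085e+11 m, vₐ = √(GM (2/rₐ − 1/a)) = √(1.223e+16 · (2/2.919e+11 − 1/1.73085e+11)) m/s ≈ 114.6 m/s
(c) e = (rₐ − rₚ)/(rₐ + rₚ) = (2.919e+11 − 5.427e+10)/(2.919e+11 + 5.427e+10) ≈ 0.6865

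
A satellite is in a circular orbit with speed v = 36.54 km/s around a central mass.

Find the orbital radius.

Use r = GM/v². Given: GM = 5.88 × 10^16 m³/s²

Convert to SI: v = 36.54 km/s = 36540 m/s.
For a circular orbit, v² = GM / r, so r = GM / v².
r = 5.88e+16 / (36540)² m ≈ 4.404e+07 m = 44.04 Mm.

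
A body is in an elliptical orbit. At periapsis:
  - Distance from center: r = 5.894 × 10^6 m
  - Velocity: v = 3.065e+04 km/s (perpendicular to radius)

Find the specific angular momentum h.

Convert to SI: v = 3.065e+04 km/s = 3.065e+07 m/s.
With v perpendicular to r, h = r · v.
h = 5.894e+06 · 3.065e+07 m²/s ≈ 1.807e+14 m²/s.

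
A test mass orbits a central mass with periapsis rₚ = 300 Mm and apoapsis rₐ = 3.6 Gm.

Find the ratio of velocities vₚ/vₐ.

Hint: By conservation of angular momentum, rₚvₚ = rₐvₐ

Convert to SI: rₚ = 300 Mm = 3e+08 m; rₐ = 3.6 Gm = 3.6e+09 m.
Conservation of angular momentum gives rₚvₚ = rₐvₐ, so vₚ/vₐ = rₐ/rₚ.
vₚ/vₐ = 3.6e+09 / 3e+08 ≈ 12.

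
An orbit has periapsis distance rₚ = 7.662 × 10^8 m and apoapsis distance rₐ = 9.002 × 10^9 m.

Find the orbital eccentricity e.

e = (rₐ − rₚ) / (rₐ + rₚ).
e = (9.002e+09 − 7.662e+08) / (9.002e+09 + 7.662e+08) = 8.2358e+09 / 9.7682e+09 ≈ 0.8431.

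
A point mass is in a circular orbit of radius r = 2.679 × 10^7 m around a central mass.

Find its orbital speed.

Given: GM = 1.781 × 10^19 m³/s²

For a circular orbit, gravity supplies the centripetal force, so v = √(GM / r).
v = √(1.781e+19 / 2.679e+07) m/s ≈ 8.154e+05 m/s = 815.4 km/s.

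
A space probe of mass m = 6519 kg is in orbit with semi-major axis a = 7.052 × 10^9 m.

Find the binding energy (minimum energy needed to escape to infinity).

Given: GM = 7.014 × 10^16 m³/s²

Total orbital energy is E = −GMm/(2a); binding energy is E_bind = −E = GMm/(2a).
E_bind = 7.014e+16 · 6519 / (2 · 7.052e+09) J ≈ 3.242e+10 J = 32.42 GJ.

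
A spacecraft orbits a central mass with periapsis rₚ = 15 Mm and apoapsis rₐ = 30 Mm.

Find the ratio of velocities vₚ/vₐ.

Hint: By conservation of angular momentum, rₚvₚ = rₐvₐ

Convert to SI: rₚ = 15 Mm = 1.5e+07 m; rₐ = 30 Mm = 3e+07 m.
Conservation of angular momentum gives rₚvₚ = rₐvₐ, so vₚ/vₐ = rₐ/rₚ.
vₚ/vₐ = 3e+07 / 1.5e+07 ≈ 2.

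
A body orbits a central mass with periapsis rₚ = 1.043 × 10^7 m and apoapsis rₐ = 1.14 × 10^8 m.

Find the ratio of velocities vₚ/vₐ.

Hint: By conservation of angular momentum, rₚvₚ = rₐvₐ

Conservation of angular momentum gives rₚvₚ = rₐvₐ, so vₚ/vₐ = rₐ/rₚ.
vₚ/vₐ = 1.14e+08 / 1.043e+07 ≈ 10.93.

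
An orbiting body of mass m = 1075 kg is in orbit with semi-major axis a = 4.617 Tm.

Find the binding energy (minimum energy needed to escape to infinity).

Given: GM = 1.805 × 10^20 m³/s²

Convert to SI: a = 4.617 Tm = 4.617e+12 m.
Total orbital energy is E = −GMm/(2a); binding energy is E_bind = −E = GMm/(2a).
E_bind = 1.805e+20 · 1075 / (2 · 4.617e+12) J ≈ 2.101e+10 J = 21.01 GJ.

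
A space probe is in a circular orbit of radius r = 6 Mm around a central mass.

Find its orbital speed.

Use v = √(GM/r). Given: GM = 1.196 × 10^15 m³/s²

Convert to SI: r = 6 Mm = 6e+06 m.
For a circular orbit, gravity supplies the centripetal force, so v = √(GM / r).
v = √(1.196e+15 / 6e+06) m/s ≈ 1.412e+04 m/s = 14.12 km/s.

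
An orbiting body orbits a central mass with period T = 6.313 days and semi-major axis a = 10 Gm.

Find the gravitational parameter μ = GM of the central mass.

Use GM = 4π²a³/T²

Convert to SI: T = 6.313 days = 545443 s; a = 10 Gm = 1e+10 m.
GM = 4π² · a³ / T².
GM = 4π² · (1e+10)³ / (545443)² m³/s² ≈ 1.327e+20 m³/s² = 1.327 × 10^20 m³/s².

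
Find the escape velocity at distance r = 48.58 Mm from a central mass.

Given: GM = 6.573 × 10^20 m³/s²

Convert to SI: r = 48.58 Mm = 4.858e+07 m.
Escape velocity comes from setting total energy to zero: ½v² − GM/r = 0 ⇒ v_esc = √(2GM / r).
v_esc = √(2 · 6.573e+20 / 4.858e+07) m/s ≈ 5.202e+06 m/s = 5202 km/s.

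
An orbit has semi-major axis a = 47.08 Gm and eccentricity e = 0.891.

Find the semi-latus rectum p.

Convert to SI: a = 47.08 Gm = 4.708e+10 m.
p = a (1 − e²).
p = 4.708e+10 · (1 − (0.891)²) = 4.708e+10 · 0.206119 ≈ 9.704e+09 m = 9.704 Gm.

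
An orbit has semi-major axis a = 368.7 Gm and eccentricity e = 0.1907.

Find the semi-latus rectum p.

Convert to SI: a = 368.7 Gm = 3.687e+11 m.
p = a (1 − e²).
p = 3.687e+11 · (1 − (0.1907)²) = 3.687e+11 · 0.963634 ≈ 3.553e+11 m = 355.3 Gm.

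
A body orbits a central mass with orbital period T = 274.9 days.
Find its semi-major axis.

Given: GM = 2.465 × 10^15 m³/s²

Convert to SI: T = 274.9 days = 2.37514e+07 s.
Invert Kepler's third law: a = (GM · T² / (4π²))^(1/3).
Substituting T = 2.37514e+07 s and GM = 2.465e+15 m³/s²:
a = (2.465e+15 · (2.37514e+07)² / (4π²))^(1/3) m
a ≈ 3.278e+09 m = 3.278 × 10^9 m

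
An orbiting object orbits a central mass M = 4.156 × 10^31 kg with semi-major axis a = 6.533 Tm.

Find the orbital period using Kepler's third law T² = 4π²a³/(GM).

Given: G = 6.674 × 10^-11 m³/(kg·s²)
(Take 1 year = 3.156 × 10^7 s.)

Convert to SI: a = 6.533 Tm = 6.533e+12 m.
GM = G · M = 6.674e-11 · 4.156e+31 = 2.77371e+21 m³/s².
Kepler's third law: T = 2π √(a³ / GM).
Substituting a = 6.533e+12 m and GM = 2.77371e+21 m³/s²:
T = 2π √((6.533e+12)³ / 2.77371e+21) s
T ≈ 1.992e+09 s = 63.12 years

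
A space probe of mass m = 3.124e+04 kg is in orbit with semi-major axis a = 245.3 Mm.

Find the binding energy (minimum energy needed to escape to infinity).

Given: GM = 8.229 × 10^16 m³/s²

Convert to SI: a = 245.3 Mm = 2.453e+08 m.
Total orbital energy is E = −GMm/(2a); binding energy is E_bind = −E = GMm/(2a).
E_bind = 8.229e+16 · 3.124e+04 / (2 · 2.453e+08) J ≈ 5.24e+12 J = 5.24 TJ.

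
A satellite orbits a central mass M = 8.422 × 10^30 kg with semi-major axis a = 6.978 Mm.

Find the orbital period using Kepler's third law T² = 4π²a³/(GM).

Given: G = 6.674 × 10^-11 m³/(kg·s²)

Convert to SI: a = 6.978 Mm = 6.978e+06 m.
GM = G · M = 6.674e-11 · 8.422e+30 = 5.62084e+20 m³/s².
Kepler's third law: T = 2π √(a³ / GM).
Substituting a = 6.978e+06 m and GM = 5.62084e+20 m³/s²:
T = 2π √((6.978e+06)³ / 5.62084e+20) s
T ≈ 4.885 s = 4.885 seconds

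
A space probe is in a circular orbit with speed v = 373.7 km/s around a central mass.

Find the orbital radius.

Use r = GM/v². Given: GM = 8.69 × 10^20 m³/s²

Convert to SI: v = 373.7 km/s = 373700 m/s.
For a circular orbit, v² = GM / r, so r = GM / v².
r = 8.69e+20 / (373700)² m ≈ 6.223e+09 m = 6.223 Gm.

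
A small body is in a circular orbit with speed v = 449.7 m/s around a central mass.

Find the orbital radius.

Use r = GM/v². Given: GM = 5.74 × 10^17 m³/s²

For a circular orbit, v² = GM / r, so r = GM / v².
r = 5.74e+17 / (449.7)² m ≈ 2.838e+12 m = 2.838 Tm.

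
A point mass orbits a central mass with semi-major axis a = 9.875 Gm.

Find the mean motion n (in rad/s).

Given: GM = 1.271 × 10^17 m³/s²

Convert to SI: a = 9.875 Gm = 9.875e+09 m.
n = √(GM / a³).
n = √(1.271e+17 / (9.875e+09)³) rad/s ≈ 3.633e-07 rad/s.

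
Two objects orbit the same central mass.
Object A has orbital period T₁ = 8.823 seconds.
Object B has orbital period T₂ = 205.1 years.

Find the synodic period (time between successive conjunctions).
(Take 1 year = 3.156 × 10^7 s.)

Convert to SI: T₂ = 205.1 years = 6.47296e+09 s.
T_syn = |T₁ · T₂ / (T₁ − T₂)|.
T_syn = |8.823 · 6.47296e+09 / (8.823 − 6.47296e+09)| s ≈ 8.823 s = 8.823 seconds.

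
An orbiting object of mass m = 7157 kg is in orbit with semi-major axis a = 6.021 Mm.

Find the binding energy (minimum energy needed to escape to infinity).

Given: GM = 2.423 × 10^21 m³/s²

Convert to SI: a = 6.021 Mm = 6.021e+06 m.
Total orbital energy is E = −GMm/(2a); binding energy is E_bind = −E = GMm/(2a).
E_bind = 2.423e+21 · 7157 / (2 · 6.021e+06) J ≈ 1.44e+18 J = 1.44 EJ.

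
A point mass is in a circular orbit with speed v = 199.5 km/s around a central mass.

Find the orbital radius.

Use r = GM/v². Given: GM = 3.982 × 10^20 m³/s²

Convert to SI: v = 199.5 km/s = 199500 m/s.
For a circular orbit, v² = GM / r, so r = GM / v².
r = 3.982e+20 / (199500)² m ≈ 1e+10 m = 10 Gm.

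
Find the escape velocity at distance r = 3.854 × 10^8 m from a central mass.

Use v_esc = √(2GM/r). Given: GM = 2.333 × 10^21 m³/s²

Escape velocity comes from setting total energy to zero: ½v² − GM/r = 0 ⇒ v_esc = √(2GM / r).
v_esc = √(2 · 2.333e+21 / 3.854e+08) m/s ≈ 3.479e+06 m/s = 3479 km/s.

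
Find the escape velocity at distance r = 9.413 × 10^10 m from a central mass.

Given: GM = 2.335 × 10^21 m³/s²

Escape velocity comes from setting total energy to zero: ½v² − GM/r = 0 ⇒ v_esc = √(2GM / r).
v_esc = √(2 · 2.335e+21 / 9.413e+10) m/s ≈ 2.227e+05 m/s = 222.7 km/s.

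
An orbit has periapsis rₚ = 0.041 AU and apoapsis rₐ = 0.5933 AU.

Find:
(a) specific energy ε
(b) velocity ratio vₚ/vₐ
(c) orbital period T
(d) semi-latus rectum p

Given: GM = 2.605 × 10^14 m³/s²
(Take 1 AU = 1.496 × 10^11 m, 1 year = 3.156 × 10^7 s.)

Convert to SI: rₚ = 0.041 AU = 6.1336e+09 m; rₐ = 0.5933 AU = 8.87577e+10 m.
(a) With a = (rₚ + rₐ)/2 = 4.74456e+10 m, ε = −GM/(2a) = −2.605e+14/(2 · 4.74456e+10) J/kg ≈ -2745 J/kg
(b) Conservation of angular momentum (rₚvₚ = rₐvₐ) gives vₚ/vₐ = rₐ/rₚ = 8.87577e+10/6.1336e+09 ≈ 14.47
(c) With a = (rₚ + rₐ)/2 = 4.74456e+10 m, T = 2π √(a³/GM) = 2π √((4.74456e+10)³/2.605e+14) s ≈ 4.023e+09 s
(d) From a = (rₚ + rₐ)/2 = 4.74456e+10 m and e = (rₐ − rₚ)/(rₐ + rₚ) = 0.870724, p = a(1 − e²) = 4.74456e+10 · (1 − (0.870724)²) ≈ 1.147e+10 m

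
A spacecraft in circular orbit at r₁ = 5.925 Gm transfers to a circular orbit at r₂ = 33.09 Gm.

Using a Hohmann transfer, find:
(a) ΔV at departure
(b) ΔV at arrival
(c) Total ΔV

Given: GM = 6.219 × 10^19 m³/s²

Convert to SI: r₁ = 5.925 Gm = 5.925e+09 m; r₂ = 33.09 Gm = 3.309e+10 m.
Transfer semi-major axis: a_t = (r₁ + r₂)/2 = (5.925e+09 + 3.309e+10)/2 = 1.95075e+10 m.
Circular speeds: v₁ = √(GM/r₁) = 102451 m/s, v₂ = √(GM/r₂) = 43352.3 m/s.
Transfer speeds (vis-viva v² = GM(2/r − 1/a_t)): v₁ᵗ = 133433 m/s, v₂ᵗ = 23892.2 m/s.
(a) ΔV₁ = |v₁ᵗ − v₁| ≈ 3.098e+04 m/s = 30.98 km/s.
(b) ΔV₂ = |v₂ − v₂ᵗ| ≈ 1.946e+04 m/s = 19.46 km/s.
(c) ΔV_total = ΔV₁ + ΔV₂ ≈ 5.044e+04 m/s = 50.44 km/s.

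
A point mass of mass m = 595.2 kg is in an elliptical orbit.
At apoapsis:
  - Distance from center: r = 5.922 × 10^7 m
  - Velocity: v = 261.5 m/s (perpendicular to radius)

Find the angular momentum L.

Since v is perpendicular to r, L = m · v · r.
L = 595.2 · 261.5 · 5.922e+07 kg·m²/s ≈ 9.217e+12 kg·m²/s.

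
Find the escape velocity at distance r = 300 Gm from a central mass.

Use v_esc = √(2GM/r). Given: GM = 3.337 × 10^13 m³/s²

Convert to SI: r = 300 Gm = 3e+11 m.
Escape velocity comes from setting total energy to zero: ½v² − GM/r = 0 ⇒ v_esc = √(2GM / r).
v_esc = √(2 · 3.337e+13 / 3e+11) m/s ≈ 14.92 m/s = 14.92 m/s.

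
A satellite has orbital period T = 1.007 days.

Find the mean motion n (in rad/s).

Convert to SI: T = 1.007 days = 87004.8 s.
n = 2π / T.
n = 2π / 87004.8 s ≈ 7.222e-05 rad/s.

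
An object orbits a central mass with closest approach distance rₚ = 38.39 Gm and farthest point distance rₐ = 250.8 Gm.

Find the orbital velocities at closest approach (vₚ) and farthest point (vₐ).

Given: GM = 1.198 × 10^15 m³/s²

Convert to SI: rₚ = 38.39 Gm = 3.839e+10 m; rₐ = 250.8 Gm = 2.508e+11 m.
Use the vis-viva equation v² = GM(2/r − 1/a) with a = (rₚ + rₐ)/2 = (3.839e+10 + 2.508e+11)/2 = 1.44595e+11 m.
vₚ = √(GM · (2/rₚ − 1/a)) = √(1.198e+15 · (2/3.839e+10 − 1/1.44595e+11)) m/s ≈ 232.7 m/s = 232.7 m/s.
vₐ = √(GM · (2/rₐ − 1/a)) = √(1.198e+15 · (2/2.508e+11 − 1/1.44595e+11)) m/s ≈ 35.61 m/s = 35.61 m/s.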